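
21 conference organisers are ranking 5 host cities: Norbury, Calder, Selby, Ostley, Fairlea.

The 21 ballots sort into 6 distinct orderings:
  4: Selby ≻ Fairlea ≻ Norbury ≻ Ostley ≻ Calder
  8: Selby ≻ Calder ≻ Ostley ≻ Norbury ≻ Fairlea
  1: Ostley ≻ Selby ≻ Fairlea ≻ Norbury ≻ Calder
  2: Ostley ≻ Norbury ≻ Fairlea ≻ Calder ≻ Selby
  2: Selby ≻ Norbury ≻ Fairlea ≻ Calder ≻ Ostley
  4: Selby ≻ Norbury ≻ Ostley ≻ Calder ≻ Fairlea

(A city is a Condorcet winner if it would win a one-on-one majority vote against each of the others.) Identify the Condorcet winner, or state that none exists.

Selby

Check each pair by majority over 21 ballots:
Norbury vs Calder: 4+1+2+2+4 = 13 for Norbury, 8 for Calder — Norbury by 13–8.
Norbury vs Selby: Norbury is ranked higher on 2 ballots, Selby on 19. Selby wins 19–2.
Norbury vs Ostley: 10 to 11, Ostley.
Norbury vs Fairlea: Norbury, 16–5.
Calder vs Selby: 2 for Calder, 19 for Selby — Selby by 19–2.
Calder vs Ostley: Ostley wins 11–10.
Calder vs Fairlea: 12 to 9, Calder.
Selby vs Ostley: Selby, 18–3.
Selby vs Fairlea: Selby wins 19–2.
Ostley vs Fairlea: Ostley, 15–6.
Selby defeats every rival head-to-head and is the Condorcet winner.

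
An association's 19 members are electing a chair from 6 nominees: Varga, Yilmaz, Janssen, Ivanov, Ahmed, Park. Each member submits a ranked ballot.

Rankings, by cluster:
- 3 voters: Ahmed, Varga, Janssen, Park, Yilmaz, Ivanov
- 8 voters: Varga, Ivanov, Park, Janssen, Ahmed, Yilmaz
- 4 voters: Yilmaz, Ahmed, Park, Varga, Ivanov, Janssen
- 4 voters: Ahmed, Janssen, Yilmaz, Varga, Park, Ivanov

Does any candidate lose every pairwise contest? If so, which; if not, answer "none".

Head-to-head results (19 voters):
Varga vs Yilmaz: Varga preferred on 3+8 = 11 ballots; Varga wins 11–8.
Varga–Janssen: Varga 15–4.
Varga vs Ivanov: 3+8+4+4 = 19 for Varga, 0 for Ivanov — Varga by 19–0.
Varga vs Ahmed: Varga is ranked higher on 8 ballots, Ahmed on 11. Ahmed wins 11–8.
Varga vs Park: 3+8+4 = 15 for Varga, 4 for Park — Varga by 15–4.
Yilmaz vs Janssen: Yilmaz is ranked higher on 4 ballots, Janssen on 15. Janssen wins 15–4.
Yilmaz vs Ivanov: Yilmaz is ranked higher on 3+4+4 = 11 ballots, Ivanov on 8. Yilmaz wins 11–8.
Yilmaz vs Ahmed: Yilmaz preferred on 4 ballots; Ahmed wins 15–4.
Yilmaz vs Park: Park wins 11–8.
Janssen–Ivanov: Ivanov 12–7.
Janssen vs Ahmed: Ahmed, 11–8.
Janssen vs Park: Janssen is ranked higher on 3+4 = 7 ballots, Park on 12. Park wins 12–7.
Ivanov vs Ahmed: 8 for Ivanov, 11 for Ahmed — Ahmed by 11–8.
Ivanov vs Park: Park wins 11–8.
Ahmed–Park: Ahmed 11–8.
Each candidate has at least one pairwise win (Varga beats Yilmaz; Yilmaz beats Ivanov; Janssen beats Yilmaz; Ivanov beats Janssen; Ahmed beats Varga; Park beats Yilmaz) — no Condorcet loser.

none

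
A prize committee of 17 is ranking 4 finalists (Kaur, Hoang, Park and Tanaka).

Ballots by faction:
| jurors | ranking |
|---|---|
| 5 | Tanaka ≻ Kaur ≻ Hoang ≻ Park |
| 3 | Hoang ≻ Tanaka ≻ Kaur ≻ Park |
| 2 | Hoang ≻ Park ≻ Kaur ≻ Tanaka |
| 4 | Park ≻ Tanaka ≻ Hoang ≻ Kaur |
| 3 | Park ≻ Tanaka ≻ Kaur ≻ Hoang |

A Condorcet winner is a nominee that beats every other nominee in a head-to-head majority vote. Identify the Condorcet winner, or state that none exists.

Head-to-head results (17 jurors):
Kaur vs Hoang: Hoang wins 9–8.
Kaur vs Park: 5+3 = 8 for Kaur, 9 for Park — Park by 9–8.
Kaur vs Tanaka: 2 for Kaur, 15 for Tanaka — Tanaka by 15–2.
Hoang–Park: Hoang 10–7.
Hoang–Tanaka: Tanaka 12–5.
Park vs Tanaka: 9 to 8, Park.
No nominee is unbeaten: Kaur loses to Hoang; Hoang loses to Tanaka; Park loses to Hoang; Tanaka loses to Park. In particular Hoang → Park → Tanaka → Hoang is a majority cycle — no Condorcet winner exists.

none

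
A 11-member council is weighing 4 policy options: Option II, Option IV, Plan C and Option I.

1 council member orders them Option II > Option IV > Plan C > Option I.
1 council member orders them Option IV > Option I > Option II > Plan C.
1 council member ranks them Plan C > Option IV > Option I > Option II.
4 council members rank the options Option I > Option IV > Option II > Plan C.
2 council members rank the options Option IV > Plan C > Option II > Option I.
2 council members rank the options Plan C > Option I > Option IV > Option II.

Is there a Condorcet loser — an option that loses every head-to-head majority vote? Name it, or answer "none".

Pairwise majorities:
Option II vs Option IV: 1 to 10, Option IV.
Option II vs Plan C: Option II is ranked higher on 1+1+4 = 6 ballots, Plan C on 5. Option II wins 6–5.
Option II–Option I: Option I 8–3.
Option IV vs Plan C: Option IV, 8–3.
Option IV vs Option I: Option I wins 6–5.
Plan C vs Option I: Plan C, 6–5.
Each option has at least one pairwise win (Option II beats Plan C; Option IV beats Option II; Plan C beats Option I; Option I beats Option II) — no Condorcet loser.

none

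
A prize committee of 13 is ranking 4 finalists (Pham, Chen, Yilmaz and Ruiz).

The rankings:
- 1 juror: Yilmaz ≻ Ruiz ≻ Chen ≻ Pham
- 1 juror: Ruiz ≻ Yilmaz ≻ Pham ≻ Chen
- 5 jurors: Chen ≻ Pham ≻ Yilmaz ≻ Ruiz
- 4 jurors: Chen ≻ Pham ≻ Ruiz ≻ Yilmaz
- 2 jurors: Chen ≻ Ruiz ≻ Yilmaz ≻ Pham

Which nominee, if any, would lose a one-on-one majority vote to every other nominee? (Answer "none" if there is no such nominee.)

Yilmaz

Pairwise majorities:
Pham vs Chen: Chen wins 12–1.
Pham vs Yilmaz: 5+4 = 9 for Pham, 4 for Yilmaz — Pham by 9–4.
Pham vs Ruiz: Pham preferred on 5+4 = 9 ballots; Pham wins 9–4.
Chen vs Yilmaz: Chen wins 11–2.
Chen vs Ruiz: Chen, 11–2.
Yilmaz vs Ruiz: 1+5 = 6 for Yilmaz, 7 for Ruiz — Ruiz by 7–6.
Yilmaz loses to every other nominee — it is the Condorcet loser.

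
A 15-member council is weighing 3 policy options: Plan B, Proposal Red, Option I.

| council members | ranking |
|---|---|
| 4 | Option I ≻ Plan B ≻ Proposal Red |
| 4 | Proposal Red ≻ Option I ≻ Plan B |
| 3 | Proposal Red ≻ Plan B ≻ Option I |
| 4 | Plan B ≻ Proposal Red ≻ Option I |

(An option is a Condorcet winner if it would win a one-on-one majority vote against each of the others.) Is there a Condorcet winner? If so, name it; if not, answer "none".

none

Head-to-head results (15 council members):
Plan B vs Proposal Red: 4+4 = 8 for Plan B, 7 for Proposal Red — Plan B by 8–7.
Plan B vs Option I: 7 to 8, Option I.
Proposal Red vs Option I: 4+3+4 = 11 for Proposal Red, 4 for Option I — Proposal Red by 11–4.
Each option drops at least one matchup (Plan B loses to Option I; Proposal Red loses to Plan B; Option I loses to Proposal Red); the cycle Plan B > Proposal Red > Option I > Plan B rules out a Condorcet winner.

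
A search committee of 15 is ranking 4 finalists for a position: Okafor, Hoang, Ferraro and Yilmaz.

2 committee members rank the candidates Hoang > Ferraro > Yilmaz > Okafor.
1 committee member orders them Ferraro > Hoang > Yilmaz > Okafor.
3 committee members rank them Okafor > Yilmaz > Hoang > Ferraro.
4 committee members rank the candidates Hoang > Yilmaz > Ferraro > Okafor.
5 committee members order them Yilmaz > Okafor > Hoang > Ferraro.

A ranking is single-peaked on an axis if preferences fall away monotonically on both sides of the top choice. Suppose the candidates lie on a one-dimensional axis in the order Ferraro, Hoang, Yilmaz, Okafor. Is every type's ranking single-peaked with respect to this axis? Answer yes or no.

yes

Axis positions: Ferraro=1, Hoang=2, Yilmaz=3, Okafor=4.
Type 1 (peak Hoang at position 2): ranking walks positions 2-1-3-4, expanding outward from the peak — single-peaked.
Type 2 (peak Ferraro at position 1): ranking walks positions 1-2-3-4, expanding outward from the peak — single-peaked.
Type 3 (peak Okafor at position 4): ranking walks positions 4-3-2-1, expanding outward from the peak — single-peaked.
Type 4 (peak Hoang at position 2): ranking walks positions 2-3-1-4, expanding outward from the peak — single-peaked.
Type 5 (peak Yilmaz at position 3): ranking walks positions 3-4-2-1, expanding outward from the peak — single-peaked.
Every ranking is single-peaked on this axis.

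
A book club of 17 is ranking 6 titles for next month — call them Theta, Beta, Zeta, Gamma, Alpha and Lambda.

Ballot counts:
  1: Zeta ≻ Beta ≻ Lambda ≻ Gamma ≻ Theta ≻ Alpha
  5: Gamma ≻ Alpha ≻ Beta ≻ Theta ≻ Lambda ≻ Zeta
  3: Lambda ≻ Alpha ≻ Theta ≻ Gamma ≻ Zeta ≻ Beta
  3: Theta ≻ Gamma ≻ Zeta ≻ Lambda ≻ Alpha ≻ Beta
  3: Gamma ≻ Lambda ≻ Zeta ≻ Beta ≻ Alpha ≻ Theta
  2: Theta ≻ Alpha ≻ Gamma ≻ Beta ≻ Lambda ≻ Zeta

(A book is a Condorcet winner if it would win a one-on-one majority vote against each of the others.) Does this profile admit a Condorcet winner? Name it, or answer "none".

Gamma

Pairwise majorities:
Theta vs Beta: 3+3+2 = 8 for Theta, 9 for Beta — Beta by 9–8.
Theta vs Zeta: Theta preferred on 5+3+3+2 = 13 ballots; Theta wins 13–4.
Theta vs Gamma: Theta preferred on 3+3+2 = 8 ballots; Gamma wins 9–8.
Theta vs Alpha: 1+3+2 = 6 for Theta, 11 for Alpha — Alpha by 11–6.
Theta vs Lambda: 10 to 7, Theta.
Beta vs Zeta: 5+2 = 7 for Beta, 10 for Zeta — Zeta by 10–7.
Beta vs Gamma: 1 to 16, Gamma.
Beta vs Alpha: 1+3 = 4 for Beta, 13 for Alpha — Alpha by 13–4.
Beta vs Lambda: Beta is ranked higher on 1+5+2 = 8 ballots, Lambda on 9. Lambda wins 9–8.
Zeta vs Gamma: Zeta is ranked higher on 1 ballot, Gamma on 16. Gamma wins 16–1.
Zeta vs Alpha: 7 to 10, Alpha.
Zeta vs Lambda: Zeta is ranked higher on 1+3 = 4 ballots, Lambda on 13. Lambda wins 13–4.
Gamma vs Alpha: Gamma is ranked higher on 1+5+3+3 = 12 ballots, Alpha on 5. Gamma wins 12–5.
Gamma vs Lambda: 13 to 4, Gamma.
Alpha vs Lambda: Alpha is ranked higher on 5+2 = 7 ballots, Lambda on 10. Lambda wins 10–7.
Gamma beats each of Theta, Beta, Zeta, Alpha, Lambda — Gamma is the Condorcet winner.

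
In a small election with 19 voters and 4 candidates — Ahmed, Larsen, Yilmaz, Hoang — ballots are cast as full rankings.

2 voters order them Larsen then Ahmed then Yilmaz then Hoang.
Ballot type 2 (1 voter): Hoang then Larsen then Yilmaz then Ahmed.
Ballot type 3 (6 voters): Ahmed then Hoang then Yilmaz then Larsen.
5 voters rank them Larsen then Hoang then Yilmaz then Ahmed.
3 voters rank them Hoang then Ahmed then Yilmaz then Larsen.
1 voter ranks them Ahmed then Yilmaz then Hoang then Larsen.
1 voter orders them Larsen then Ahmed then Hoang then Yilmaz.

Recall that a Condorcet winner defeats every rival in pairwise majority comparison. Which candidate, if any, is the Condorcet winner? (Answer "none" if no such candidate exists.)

Ahmed

Check each pair by majority over 19 ballots:
Ahmed vs Larsen: 10 to 9, Ahmed.
Ahmed vs Yilmaz: Ahmed wins 13–6.
Ahmed vs Hoang: Ahmed, 10–9.
Larsen vs Yilmaz: Larsen is ranked higher on 2+1+5+1 = 9 ballots, Yilmaz on 10. Yilmaz wins 10–9.
Larsen vs Hoang: Hoang, 11–8.
Yilmaz vs Hoang: Yilmaz is ranked higher on 2+1 = 3 ballots, Hoang on 16. Hoang wins 16–3.
Ahmed defeats every rival head-to-head and is the Condorcet winner.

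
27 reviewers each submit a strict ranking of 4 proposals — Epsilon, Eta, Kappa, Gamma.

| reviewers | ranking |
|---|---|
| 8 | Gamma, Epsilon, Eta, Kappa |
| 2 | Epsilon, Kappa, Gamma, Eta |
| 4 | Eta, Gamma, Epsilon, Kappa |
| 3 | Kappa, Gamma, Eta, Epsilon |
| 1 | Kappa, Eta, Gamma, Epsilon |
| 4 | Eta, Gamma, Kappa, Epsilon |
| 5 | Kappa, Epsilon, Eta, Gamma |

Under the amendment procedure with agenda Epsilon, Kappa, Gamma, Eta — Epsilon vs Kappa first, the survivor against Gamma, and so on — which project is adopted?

Eta

Round 1: Epsilon vs Kappa — 14–13, Epsilon advances.
Round 2: Epsilon vs Gamma — 7–20, Gamma advances.
Round 3: Gamma vs Eta — 13–14, Eta advances.
The agenda winner is Eta.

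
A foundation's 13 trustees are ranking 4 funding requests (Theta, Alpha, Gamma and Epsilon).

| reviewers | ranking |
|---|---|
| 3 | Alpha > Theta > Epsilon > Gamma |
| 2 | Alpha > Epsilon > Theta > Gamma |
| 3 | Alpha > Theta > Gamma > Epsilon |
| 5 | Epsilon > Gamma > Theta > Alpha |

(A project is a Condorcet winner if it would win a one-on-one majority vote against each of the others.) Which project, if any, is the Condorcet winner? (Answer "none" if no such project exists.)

Check each pair by majority over 13 ballots:
Theta vs Alpha: Alpha, 8–5.
Theta–Gamma: Theta 8–5.
Theta–Epsilon: Epsilon 7–6.
Alpha vs Gamma: Alpha wins 8–5.
Alpha vs Epsilon: Alpha, 8–5.
Gamma vs Epsilon: Epsilon wins 10–3.
Alpha wins every pairwise contest, so Alpha is the Condorcet winner.

Alpha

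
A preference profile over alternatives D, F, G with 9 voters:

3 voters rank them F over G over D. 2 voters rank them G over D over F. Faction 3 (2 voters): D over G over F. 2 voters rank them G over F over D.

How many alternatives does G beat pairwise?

2

G against each rival (9 voters):
G vs D: G, 7–2.
G vs F: G preferred on 2+2+2 = 6 ballots; G wins 6–3.
G beats D, F — 2 pairwise wins.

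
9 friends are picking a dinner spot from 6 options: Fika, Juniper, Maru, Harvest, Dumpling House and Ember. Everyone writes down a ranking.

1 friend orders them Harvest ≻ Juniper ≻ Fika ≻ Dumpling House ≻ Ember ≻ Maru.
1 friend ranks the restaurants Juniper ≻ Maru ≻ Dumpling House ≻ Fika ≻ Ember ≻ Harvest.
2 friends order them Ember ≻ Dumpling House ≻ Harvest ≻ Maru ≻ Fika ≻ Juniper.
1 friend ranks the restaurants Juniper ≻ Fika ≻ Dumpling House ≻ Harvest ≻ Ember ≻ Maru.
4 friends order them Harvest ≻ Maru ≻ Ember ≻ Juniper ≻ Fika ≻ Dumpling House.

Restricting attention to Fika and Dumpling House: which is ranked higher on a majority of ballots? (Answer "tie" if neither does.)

Fika

Ballots ranking Fika above Dumpling House: 1 + 1 + 4 = 6.
Ballots ranking Dumpling House above Fika: 9 − 6 = 3.
Fika wins the head-to-head 6–3.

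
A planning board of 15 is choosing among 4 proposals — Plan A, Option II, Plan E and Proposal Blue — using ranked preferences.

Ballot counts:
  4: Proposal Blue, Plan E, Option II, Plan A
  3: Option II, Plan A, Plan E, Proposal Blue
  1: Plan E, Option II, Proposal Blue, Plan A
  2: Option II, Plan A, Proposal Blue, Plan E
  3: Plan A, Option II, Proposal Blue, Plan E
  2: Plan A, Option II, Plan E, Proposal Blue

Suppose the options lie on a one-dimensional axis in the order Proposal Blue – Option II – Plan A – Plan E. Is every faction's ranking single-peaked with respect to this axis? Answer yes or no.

no

Axis positions: Proposal Blue=1, Option II=2, Plan A=3, Plan E=4.
Faction 1: ranking walks positions 1-4-2-3; Plan E is ranked above Option II even though Option II lies between Plan E and the peak Proposal Blue on the axis — preferences dip and rise again. Not single-peaked.
Faction 2 (peak Option II at position 2): ranking walks positions 2-3-4-1, expanding outward from the peak — single-peaked.
Faction 3: ranking walks positions 4-2-1-3; Option II is ranked above Plan A even though Plan A lies between Option II and the peak Plan E on the axis — preferences dip and rise again. Not single-peaked.
Faction 4 (peak Option II at position 2): ranking walks positions 2-3-1-4, expanding outward from the peak — single-peaked.
Faction 5 (peak Plan A at position 3): ranking walks positions 3-2-1-4, expanding outward from the peak — single-peaked.
Faction 6 (peak Plan A at position 3): ranking walks positions 3-2-4-1, expanding outward from the peak — single-peaked.
Faction 1 violates single-peakedness, so the profile is not single-peaked on this axis.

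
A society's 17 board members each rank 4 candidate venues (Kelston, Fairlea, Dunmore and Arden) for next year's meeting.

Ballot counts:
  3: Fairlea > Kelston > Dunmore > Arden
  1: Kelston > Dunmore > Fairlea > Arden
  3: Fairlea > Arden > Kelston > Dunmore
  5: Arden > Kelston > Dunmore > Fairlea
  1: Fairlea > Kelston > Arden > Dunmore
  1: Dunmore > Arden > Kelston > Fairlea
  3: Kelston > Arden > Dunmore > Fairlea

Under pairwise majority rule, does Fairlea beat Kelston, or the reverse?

Kelston

Ballots ranking Fairlea above Kelston: 3 + 3 + 1 = 7.
Ballots ranking Kelston above Fairlea: 17 − 7 = 10.
Kelston wins the head-to-head 10–7.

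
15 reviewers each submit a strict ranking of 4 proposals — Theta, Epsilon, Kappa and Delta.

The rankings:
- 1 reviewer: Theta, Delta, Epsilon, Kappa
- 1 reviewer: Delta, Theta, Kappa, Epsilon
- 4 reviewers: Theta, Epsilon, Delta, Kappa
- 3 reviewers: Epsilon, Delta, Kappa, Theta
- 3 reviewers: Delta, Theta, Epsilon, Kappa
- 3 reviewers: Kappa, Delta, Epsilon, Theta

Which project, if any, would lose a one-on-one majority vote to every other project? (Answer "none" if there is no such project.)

Head-to-head results (15 reviewers):
Theta vs Epsilon: Theta, 9–6.
Theta vs Kappa: Theta wins 9–6.
Theta vs Delta: Delta wins 10–5.
Epsilon–Kappa: Epsilon 11–4.
Epsilon vs Delta: Epsilon preferred on 4+3 = 7 ballots; Delta wins 8–7.
Kappa–Delta: Delta 12–3.
Only Kappa has no wins; Kappa is the Condorcet loser.

Kappa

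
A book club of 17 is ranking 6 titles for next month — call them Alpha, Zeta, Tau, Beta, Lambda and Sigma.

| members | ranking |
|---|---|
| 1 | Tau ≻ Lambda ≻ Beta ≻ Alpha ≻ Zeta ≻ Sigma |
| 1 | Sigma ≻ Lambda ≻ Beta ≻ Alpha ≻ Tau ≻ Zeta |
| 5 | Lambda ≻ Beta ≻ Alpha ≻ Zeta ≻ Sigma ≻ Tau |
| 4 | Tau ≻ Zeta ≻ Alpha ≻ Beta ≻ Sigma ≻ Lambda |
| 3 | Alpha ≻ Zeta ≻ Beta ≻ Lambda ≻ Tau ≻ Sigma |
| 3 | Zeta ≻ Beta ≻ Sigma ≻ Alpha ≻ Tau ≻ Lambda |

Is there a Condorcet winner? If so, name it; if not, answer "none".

none

Pairwise majorities:
Alpha vs Zeta: Alpha preferred on 1+1+5+3 = 10 ballots; Alpha wins 10–7.
Alpha–Tau: Alpha 12–5.
Alpha–Beta: Beta 10–7.
Alpha vs Lambda: Alpha, 10–7.
Alpha vs Sigma: Alpha is ranked higher on 1+5+4+3 = 13 ballots, Sigma on 4. Alpha wins 13–4.
Zeta vs Tau: 5+3+3 = 11 for Zeta, 6 for Tau — Zeta by 11–6.
Zeta vs Beta: Zeta wins 10–7.
Zeta vs Lambda: Zeta is ranked higher on 4+3+3 = 10 ballots, Lambda on 7. Zeta wins 10–7.
Zeta vs Sigma: 16 to 1, Zeta.
Tau vs Beta: Beta wins 12–5.
Tau–Lambda: Lambda 9–8.
Tau vs Sigma: Sigma, 9–8.
Beta vs Lambda: Beta, 10–7.
Beta vs Sigma: Beta wins 16–1.
Lambda vs Sigma: Lambda wins 9–8.
Every book loses at least once (Alpha loses to Beta; Zeta loses to Alpha; Tau loses to Alpha; Beta loses to Zeta; Lambda loses to Alpha; Sigma loses to Alpha). The majority relation contains the cycle Alpha beats Zeta beats Beta beats Alpha, so there is no Condorcet winner.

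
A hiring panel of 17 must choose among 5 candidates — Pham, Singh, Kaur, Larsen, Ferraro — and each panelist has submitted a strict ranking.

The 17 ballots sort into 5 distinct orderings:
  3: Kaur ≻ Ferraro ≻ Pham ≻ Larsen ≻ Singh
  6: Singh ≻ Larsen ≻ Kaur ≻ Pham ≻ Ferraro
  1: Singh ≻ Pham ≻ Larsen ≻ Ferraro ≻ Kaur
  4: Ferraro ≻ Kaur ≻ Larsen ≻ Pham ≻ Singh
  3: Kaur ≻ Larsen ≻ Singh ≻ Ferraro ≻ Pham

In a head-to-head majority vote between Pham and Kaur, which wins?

Ballots ranking Pham above Kaur: 1.
Ballots ranking Kaur above Pham: 17 − 1 = 16.
Kaur wins the head-to-head 16–1.

Kaur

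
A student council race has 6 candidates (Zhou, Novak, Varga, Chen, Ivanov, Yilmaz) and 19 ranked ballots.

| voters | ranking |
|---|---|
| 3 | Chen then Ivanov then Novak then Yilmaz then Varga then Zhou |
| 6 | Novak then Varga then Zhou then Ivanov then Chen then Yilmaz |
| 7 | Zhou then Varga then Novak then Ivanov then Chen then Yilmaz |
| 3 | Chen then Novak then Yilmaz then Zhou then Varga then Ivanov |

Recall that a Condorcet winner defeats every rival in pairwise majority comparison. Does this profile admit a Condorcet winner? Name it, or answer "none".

Novak

Head-to-head results (19 voters):
Zhou–Novak: Novak 12–7.
Zhou vs Varga: Zhou, 10–9.
Zhou vs Chen: Zhou, 13–6.
Zhou vs Ivanov: Zhou wins 16–3.
Zhou–Yilmaz: Zhou 13–6.
Novak vs Varga: Novak, 12–7.
Novak vs Chen: Novak wins 13–6.
Novak vs Ivanov: Novak wins 16–3.
Novak vs Yilmaz: Novak wins 19–0.
Varga–Chen: Varga 13–6.
Varga–Ivanov: Varga 16–3.
Varga vs Yilmaz: Varga, 13–6.
Chen–Ivanov: Ivanov 13–6.
Chen vs Yilmaz: Chen, 19–0.
Ivanov–Yilmaz: Ivanov 16–3.
Novak defeats every rival head-to-head and is the Condorcet winner.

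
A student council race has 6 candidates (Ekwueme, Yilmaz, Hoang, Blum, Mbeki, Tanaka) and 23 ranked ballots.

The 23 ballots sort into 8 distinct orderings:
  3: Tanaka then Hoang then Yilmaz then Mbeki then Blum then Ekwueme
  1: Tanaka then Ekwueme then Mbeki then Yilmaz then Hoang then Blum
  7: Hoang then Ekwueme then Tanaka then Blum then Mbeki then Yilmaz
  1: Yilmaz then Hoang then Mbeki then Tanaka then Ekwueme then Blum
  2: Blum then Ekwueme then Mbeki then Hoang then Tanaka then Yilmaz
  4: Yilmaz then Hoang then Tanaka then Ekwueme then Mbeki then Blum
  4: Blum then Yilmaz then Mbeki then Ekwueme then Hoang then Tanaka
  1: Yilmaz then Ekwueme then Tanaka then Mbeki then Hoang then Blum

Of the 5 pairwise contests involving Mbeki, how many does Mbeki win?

0

Mbeki against each rival (23 voters):
Mbeki vs Ekwueme: Mbeki is ranked higher on 3+1+4 = 8 ballots, Ekwueme on 15. Ekwueme wins 15–8.
Mbeki vs Yilmaz: Mbeki preferred on 1+7+2 = 10 ballots; Yilmaz wins 13–10.
Mbeki vs Hoang: 1+2+4+1 = 8 for Mbeki, 15 for Hoang — Hoang by 15–8.
Mbeki vs Blum: 3+1+1+4+1 = 10 for Mbeki, 13 for Blum — Blum by 13–10.
Mbeki vs Tanaka: Mbeki preferred on 1+2+4 = 7 ballots; Tanaka wins 16–7.
Mbeki beats no one; loses to Ekwueme, Yilmaz, Hoang, Blum, Tanaka — 0 pairwise wins.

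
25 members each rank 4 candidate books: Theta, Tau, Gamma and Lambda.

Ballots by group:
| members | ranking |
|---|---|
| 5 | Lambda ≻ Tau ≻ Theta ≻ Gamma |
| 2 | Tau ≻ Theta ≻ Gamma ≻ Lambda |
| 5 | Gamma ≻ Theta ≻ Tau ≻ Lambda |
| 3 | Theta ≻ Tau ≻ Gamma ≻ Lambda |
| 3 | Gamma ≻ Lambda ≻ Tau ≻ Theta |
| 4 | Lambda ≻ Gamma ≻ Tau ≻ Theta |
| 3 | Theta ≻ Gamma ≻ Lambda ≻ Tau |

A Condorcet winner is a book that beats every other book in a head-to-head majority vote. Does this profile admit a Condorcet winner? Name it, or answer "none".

none

Check each pair by majority over 25 ballots:
Theta vs Tau: Theta is ranked higher on 5+3+3 = 11 ballots, Tau on 14. Tau wins 14–11.
Theta vs Gamma: 13 to 12, Theta.
Theta vs Lambda: 13 to 12, Theta.
Tau vs Gamma: 5+2+3 = 10 for Tau, 15 for Gamma — Gamma by 15–10.
Tau vs Lambda: 10 to 15, Lambda.
Gamma vs Lambda: 2+5+3+3+3 = 16 for Gamma, 9 for Lambda — Gamma by 16–9.
No book is unbeaten: Theta loses to Tau; Tau loses to Gamma; Gamma loses to Theta; Lambda loses to Theta. In particular Theta beats Gamma beats Tau beats Theta is a majority cycle — no Condorcet winner exists.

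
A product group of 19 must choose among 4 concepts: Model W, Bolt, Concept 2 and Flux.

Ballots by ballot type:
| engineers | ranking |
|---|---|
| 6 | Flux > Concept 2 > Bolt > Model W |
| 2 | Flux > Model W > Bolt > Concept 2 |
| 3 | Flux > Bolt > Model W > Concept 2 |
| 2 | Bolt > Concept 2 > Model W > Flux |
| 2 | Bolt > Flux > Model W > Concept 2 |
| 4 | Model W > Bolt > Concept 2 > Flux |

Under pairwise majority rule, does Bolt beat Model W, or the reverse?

Ballots ranking Bolt above Model W: 6 + 3 + 2 + 2 = 13.
Ballots ranking Model W above Bolt: 19 − 13 = 6.
Bolt wins the head-to-head 13–6.

Bolt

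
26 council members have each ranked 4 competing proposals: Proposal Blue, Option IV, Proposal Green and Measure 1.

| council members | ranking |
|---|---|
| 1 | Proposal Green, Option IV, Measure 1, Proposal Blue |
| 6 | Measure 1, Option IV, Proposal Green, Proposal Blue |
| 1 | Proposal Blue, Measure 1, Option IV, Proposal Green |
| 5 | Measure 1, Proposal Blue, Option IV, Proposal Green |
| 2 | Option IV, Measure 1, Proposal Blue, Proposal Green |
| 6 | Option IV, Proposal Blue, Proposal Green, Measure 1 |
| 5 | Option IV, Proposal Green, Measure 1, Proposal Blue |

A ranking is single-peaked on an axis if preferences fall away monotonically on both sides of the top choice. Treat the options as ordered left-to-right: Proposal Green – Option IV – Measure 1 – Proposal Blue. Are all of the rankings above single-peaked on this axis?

Axis positions: Proposal Green=1, Option IV=2, Measure 1=3, Proposal Blue=4.
Group 1 (peak Proposal Green at position 1): ranking walks positions 1-2-3-4, expanding outward from the peak — single-peaked.
Group 2 (peak Measure 1 at position 3): ranking walks positions 3-2-1-4, expanding outward from the peak — single-peaked.
Group 3 (peak Proposal Blue at position 4): ranking walks positions 4-3-2-1, expanding outward from the peak — single-peaked.
Group 4 (peak Measure 1 at position 3): ranking walks positions 3-4-2-1, expanding outward from the peak — single-peaked.
Group 5 (peak Option IV at position 2): ranking walks positions 2-3-4-1, expanding outward from the peak — single-peaked.
Group 6: ranking walks positions 2-4-1-3; Proposal Blue is ranked above Measure 1 even though Measure 1 lies between Proposal Blue and the peak Option IV on the axis — preferences dip and rise again. Not single-peaked.
Group 7 (peak Option IV at position 2): ranking walks positions 2-1-3-4, expanding outward from the peak — single-peaked.
Group 6 violates single-peakedness, so the profile is not single-peaked on this axis.

no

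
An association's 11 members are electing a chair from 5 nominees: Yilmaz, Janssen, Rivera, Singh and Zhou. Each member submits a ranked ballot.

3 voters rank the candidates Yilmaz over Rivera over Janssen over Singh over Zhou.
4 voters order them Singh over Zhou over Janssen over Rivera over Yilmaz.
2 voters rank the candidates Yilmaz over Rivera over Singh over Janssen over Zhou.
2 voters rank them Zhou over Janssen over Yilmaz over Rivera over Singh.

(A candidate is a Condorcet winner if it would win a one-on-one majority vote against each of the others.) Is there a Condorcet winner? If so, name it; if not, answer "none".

Pairwise majorities:
Yilmaz vs Janssen: 5 to 6, Janssen.
Yilmaz vs Rivera: Yilmaz is ranked higher on 3+2+2 = 7 ballots, Rivera on 4. Yilmaz wins 7–4.
Yilmaz vs Singh: Yilmaz is ranked higher on 3+2+2 = 7 ballots, Singh on 4. Yilmaz wins 7–4.
Yilmaz vs Zhou: 3+2 = 5 for Yilmaz, 6 for Zhou — Zhou by 6–5.
Janssen vs Rivera: Janssen is ranked higher on 4+2 = 6 ballots, Rivera on 5. Janssen wins 6–5.
Janssen vs Singh: Janssen is ranked higher on 3+2 = 5 ballots, Singh on 6. Singh wins 6–5.
Janssen vs Zhou: 5 to 6, Zhou.
Rivera vs Singh: Rivera preferred on 3+2+2 = 7 ballots; Rivera wins 7–4.
Rivera vs Zhou: 3+2 = 5 for Rivera, 6 for Zhou — Zhou by 6–5.
Singh vs Zhou: Singh is ranked higher on 3+4+2 = 9 ballots, Zhou on 2. Singh wins 9–2.
No candidate is unbeaten: Yilmaz loses to Janssen; Janssen loses to Singh; Rivera loses to Yilmaz; Singh loses to Yilmaz; Zhou loses to Singh. In particular Yilmaz beats Singh beats Janssen beats Yilmaz is a majority cycle — no Condorcet winner exists.

none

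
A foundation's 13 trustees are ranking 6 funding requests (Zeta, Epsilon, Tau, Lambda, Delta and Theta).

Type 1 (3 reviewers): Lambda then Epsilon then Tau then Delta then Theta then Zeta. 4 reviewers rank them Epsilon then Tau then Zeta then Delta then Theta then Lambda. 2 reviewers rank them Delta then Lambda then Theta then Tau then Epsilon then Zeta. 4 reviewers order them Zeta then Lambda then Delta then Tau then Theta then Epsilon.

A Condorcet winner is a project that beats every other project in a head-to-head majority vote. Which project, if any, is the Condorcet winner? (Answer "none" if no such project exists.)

Head-to-head results (13 reviewers):
Zeta vs Epsilon: Zeta preferred on 4 ballots; Epsilon wins 9–4.
Zeta vs Tau: 4 to 9, Tau.
Zeta vs Lambda: 4+4 = 8 for Zeta, 5 for Lambda — Zeta by 8–5.
Zeta vs Delta: Zeta preferred on 4+4 = 8 ballots; Zeta wins 8–5.
Zeta vs Theta: Zeta is ranked higher on 4+4 = 8 ballots, Theta on 5. Zeta wins 8–5.
Epsilon vs Tau: 7 to 6, Epsilon.
Epsilon vs Lambda: Epsilon preferred on 4 ballots; Lambda wins 9–4.
Epsilon vs Delta: 7 to 6, Epsilon.
Epsilon vs Theta: 7 to 6, Epsilon.
Tau vs Lambda: 4 for Tau, 9 for Lambda — Lambda by 9–4.
Tau vs Delta: Tau is ranked higher on 3+4 = 7 ballots, Delta on 6. Tau wins 7–6.
Tau vs Theta: Tau preferred on 3+4+4 = 11 ballots; Tau wins 11–2.
Lambda vs Delta: Lambda preferred on 3+4 = 7 ballots; Lambda wins 7–6.
Lambda vs Theta: 9 to 4, Lambda.
Delta vs Theta: Delta preferred on 3+4+2+4 = 13 ballots; Delta wins 13–0.
Each project drops at least one matchup (Zeta loses to Epsilon; Epsilon loses to Lambda; Tau loses to Epsilon; Lambda loses to Zeta; Delta loses to Zeta; Theta loses to Zeta); the cycle Zeta → Lambda → Epsilon → Zeta rules out a Condorcet winner.

none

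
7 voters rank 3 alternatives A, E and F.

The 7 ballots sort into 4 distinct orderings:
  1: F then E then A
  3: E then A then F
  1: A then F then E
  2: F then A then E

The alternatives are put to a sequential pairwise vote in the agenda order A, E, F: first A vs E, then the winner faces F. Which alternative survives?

Round 1: A vs E — 3–4, E advances.
Round 2: E vs F — 3–4, F advances.
The agenda winner is F.

F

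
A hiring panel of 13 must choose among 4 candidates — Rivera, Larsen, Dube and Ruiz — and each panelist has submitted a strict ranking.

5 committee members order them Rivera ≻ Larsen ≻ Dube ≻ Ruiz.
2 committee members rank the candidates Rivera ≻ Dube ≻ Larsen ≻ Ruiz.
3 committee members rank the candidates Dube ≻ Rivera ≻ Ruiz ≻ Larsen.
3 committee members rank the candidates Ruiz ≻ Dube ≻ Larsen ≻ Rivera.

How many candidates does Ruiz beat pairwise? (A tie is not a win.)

Ruiz against each rival (13 committee members):
Ruiz vs Rivera: Rivera, 10–3.
Ruiz vs Larsen: Larsen, 7–6.
Ruiz vs Dube: Ruiz preferred on 3 ballots; Dube wins 10–3.
Ruiz beats no one; loses to Rivera, Larsen, Dube — 0 pairwise wins.

0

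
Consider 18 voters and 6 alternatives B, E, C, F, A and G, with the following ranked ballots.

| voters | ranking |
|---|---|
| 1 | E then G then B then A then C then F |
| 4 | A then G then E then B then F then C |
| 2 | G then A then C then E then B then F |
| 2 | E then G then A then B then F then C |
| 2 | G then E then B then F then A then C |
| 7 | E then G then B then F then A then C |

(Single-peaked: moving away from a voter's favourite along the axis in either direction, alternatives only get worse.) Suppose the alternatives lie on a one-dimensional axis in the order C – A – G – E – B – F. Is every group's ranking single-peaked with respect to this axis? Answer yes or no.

Axis positions: C=1, A=2, G=3, E=4, B=5, F=6.
Group 1 (peak E at position 4): ranking walks positions 4-3-5-2-1-6, expanding outward from the peak — single-peaked.
Group 2 (peak A at position 2): ranking walks positions 2-3-4-5-6-1, expanding outward from the peak — single-peaked.
Group 3 (peak G at position 3): ranking walks positions 3-2-1-4-5-6, expanding outward from the peak — single-peaked.
Group 4 (peak E at position 4): ranking walks positions 4-3-2-5-6-1, expanding outward from the peak — single-peaked.
Group 5 (peak G at position 3): ranking walks positions 3-4-5-6-2-1, expanding outward from the peak — single-peaked.
Group 6 (peak E at position 4): ranking walks positions 4-3-5-6-2-1, expanding outward from the peak — single-peaked.
Every ranking is single-peaked on this axis.

yes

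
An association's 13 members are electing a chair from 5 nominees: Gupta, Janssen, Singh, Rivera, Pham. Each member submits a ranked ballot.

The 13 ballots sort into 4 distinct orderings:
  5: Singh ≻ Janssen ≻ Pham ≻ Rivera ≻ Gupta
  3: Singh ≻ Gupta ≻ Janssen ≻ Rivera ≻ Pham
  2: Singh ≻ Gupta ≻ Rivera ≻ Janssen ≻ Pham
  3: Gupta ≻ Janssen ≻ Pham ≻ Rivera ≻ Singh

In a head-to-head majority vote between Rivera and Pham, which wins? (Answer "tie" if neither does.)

Pham

Ballots ranking Rivera above Pham: 3 + 2 = 5.
Ballots ranking Pham above Rivera: 13 − 5 = 8.
Pham wins the head-to-head 8–5.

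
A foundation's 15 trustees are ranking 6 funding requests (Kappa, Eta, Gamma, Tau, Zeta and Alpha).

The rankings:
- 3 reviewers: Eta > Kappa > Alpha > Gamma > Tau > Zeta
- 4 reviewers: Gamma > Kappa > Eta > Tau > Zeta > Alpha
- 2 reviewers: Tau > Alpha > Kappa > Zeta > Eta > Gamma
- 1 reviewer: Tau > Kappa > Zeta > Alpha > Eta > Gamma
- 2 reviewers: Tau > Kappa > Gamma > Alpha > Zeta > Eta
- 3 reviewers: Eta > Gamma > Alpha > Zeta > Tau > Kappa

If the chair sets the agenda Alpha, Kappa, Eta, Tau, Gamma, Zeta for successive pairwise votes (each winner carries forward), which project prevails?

Gamma

Round 1: Alpha vs Kappa — 5–10, Kappa advances.
Round 2: Kappa vs Eta — 9–6, Kappa advances.
Round 3: Kappa vs Tau — 7–8, Tau advances.
Round 4: Tau vs Gamma — 5–10, Gamma advances.
Round 5: Gamma vs Zeta — 12–3, Gamma advances.
Gamma survives the agenda.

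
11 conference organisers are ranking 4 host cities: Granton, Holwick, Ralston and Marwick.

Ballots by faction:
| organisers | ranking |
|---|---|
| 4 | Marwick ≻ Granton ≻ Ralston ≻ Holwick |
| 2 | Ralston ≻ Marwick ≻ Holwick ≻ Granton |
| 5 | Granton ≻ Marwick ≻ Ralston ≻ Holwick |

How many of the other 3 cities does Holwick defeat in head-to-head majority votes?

Holwick against each rival (11 organisers):
Holwick vs Granton: Granton wins 9–2.
Holwick–Ralston: Ralston 11–0.
Holwick–Marwick: Marwick 11–0.
Holwick beats no one; loses to Granton, Ralston, Marwick — 0 pairwise wins.

0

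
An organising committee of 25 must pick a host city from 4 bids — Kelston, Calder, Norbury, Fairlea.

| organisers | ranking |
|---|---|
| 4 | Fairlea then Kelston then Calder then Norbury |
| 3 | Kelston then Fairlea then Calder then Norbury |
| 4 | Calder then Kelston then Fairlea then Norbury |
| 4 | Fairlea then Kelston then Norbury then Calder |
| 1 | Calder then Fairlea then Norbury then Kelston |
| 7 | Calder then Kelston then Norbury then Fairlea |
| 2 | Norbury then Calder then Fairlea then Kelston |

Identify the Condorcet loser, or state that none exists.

Norbury

Pairwise majorities:
Kelston vs Calder: 11 to 14, Calder.
Kelston vs Norbury: Kelston, 22–3.
Kelston vs Fairlea: Kelston preferred on 3+4+7 = 14 ballots; Kelston wins 14–11.
Calder vs Norbury: 4+3+4+1+7 = 19 for Calder, 6 for Norbury — Calder by 19–6.
Calder–Fairlea: Calder 14–11.
Norbury vs Fairlea: Norbury is ranked higher on 7+2 = 9 ballots, Fairlea on 16. Fairlea wins 16–9.
Norbury is beaten in every head-to-head and is the Condorcet loser.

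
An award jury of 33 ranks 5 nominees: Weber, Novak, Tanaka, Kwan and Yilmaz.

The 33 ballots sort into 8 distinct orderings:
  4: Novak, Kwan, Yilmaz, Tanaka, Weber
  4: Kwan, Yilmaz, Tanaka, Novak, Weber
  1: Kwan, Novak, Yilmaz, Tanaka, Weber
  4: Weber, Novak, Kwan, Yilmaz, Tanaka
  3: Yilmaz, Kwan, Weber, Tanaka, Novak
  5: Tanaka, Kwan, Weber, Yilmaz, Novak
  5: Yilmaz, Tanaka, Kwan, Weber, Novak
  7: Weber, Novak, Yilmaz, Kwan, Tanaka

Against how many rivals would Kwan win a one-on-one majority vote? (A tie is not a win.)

4

Kwan against each rival (33 jurors):
Kwan vs Weber: Kwan wins 22–11.
Kwan vs Novak: 4+1+3+5+5 = 18 for Kwan, 15 for Novak — Kwan by 18–15.
Kwan vs Tanaka: Kwan preferred on 4+4+1+4+3+7 = 23 ballots; Kwan wins 23–10.
Kwan–Yilmaz: Kwan 18–15.
Kwan beats Weber, Novak, Tanaka, Yilmaz — 4 pairwise wins.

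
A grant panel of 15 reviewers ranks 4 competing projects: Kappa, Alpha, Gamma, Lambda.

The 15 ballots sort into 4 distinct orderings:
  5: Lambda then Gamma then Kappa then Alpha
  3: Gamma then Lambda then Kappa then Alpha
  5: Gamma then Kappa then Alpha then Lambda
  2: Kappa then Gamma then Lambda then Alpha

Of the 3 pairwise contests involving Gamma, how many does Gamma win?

3

Gamma against each rival (15 reviewers):
Gamma vs Kappa: Gamma is ranked higher on 5+3+5 = 13 ballots, Kappa on 2. Gamma wins 13–2.
Gamma vs Alpha: 15 to 0, Gamma.
Gamma vs Lambda: Gamma, 10–5.
Gamma beats Kappa, Alpha, Lambda — 3 pairwise wins.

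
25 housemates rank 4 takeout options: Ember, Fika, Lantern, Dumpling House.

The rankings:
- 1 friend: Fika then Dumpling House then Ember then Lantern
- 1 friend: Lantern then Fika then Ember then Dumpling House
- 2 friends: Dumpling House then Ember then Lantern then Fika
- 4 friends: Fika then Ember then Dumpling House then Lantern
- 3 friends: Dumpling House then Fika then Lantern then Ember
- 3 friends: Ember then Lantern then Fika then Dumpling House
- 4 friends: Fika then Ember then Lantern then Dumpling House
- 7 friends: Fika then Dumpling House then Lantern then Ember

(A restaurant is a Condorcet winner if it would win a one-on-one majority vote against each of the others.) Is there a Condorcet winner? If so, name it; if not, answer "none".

Head-to-head results (25 friends):
Ember vs Fika: Fika, 20–5.
Ember–Lantern: Ember 14–11.
Ember vs Dumpling House: Dumpling House wins 13–12.
Fika vs Lantern: Fika wins 19–6.
Fika vs Dumpling House: Fika, 20–5.
Lantern vs Dumpling House: Dumpling House, 17–8.
Fika beats each of Ember, Lantern, Dumpling House — Fika is the Condorcet winner.

Fika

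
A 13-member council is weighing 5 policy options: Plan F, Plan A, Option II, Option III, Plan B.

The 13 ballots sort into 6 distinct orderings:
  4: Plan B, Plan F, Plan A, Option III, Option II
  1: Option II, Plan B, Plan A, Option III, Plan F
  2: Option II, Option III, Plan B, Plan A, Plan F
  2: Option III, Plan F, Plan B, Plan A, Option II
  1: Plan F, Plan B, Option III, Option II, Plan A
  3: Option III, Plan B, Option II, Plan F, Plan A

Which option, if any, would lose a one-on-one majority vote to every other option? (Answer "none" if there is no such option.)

Plan A

Pairwise majorities:
Plan F vs Plan A: Plan F preferred on 4+2+1+3 = 10 ballots; Plan F wins 10–3.
Plan F vs Option II: Plan F is ranked higher on 4+2+1 = 7 ballots, Option II on 6. Plan F wins 7–6.
Plan F–Option III: Option III 8–5.
Plan F vs Plan B: 2+1 = 3 for Plan F, 10 for Plan B — Plan B by 10–3.
Plan A vs Option II: 4+2 = 6 for Plan A, 7 for Option II — Option II by 7–6.
Plan A vs Option III: Option III wins 8–5.
Plan A vs Plan B: Plan B, 13–0.
Option II vs Option III: Option II preferred on 1+2 = 3 ballots; Option III wins 10–3.
Option II vs Plan B: Plan B, 10–3.
Option III vs Plan B: Option III wins 7–6.
Plan A is beaten in every head-to-head and is the Condorcet loser.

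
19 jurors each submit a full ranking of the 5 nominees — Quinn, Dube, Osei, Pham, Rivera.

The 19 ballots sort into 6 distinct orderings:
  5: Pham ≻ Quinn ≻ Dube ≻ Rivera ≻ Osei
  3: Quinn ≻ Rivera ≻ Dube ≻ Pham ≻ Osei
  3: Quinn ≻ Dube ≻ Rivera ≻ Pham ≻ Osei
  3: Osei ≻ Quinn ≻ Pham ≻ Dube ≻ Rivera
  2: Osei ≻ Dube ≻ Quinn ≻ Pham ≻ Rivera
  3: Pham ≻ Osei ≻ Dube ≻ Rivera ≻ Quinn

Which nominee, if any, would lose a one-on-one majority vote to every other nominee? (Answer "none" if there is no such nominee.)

Head-to-head results (19 jurors):
Quinn vs Dube: Quinn, 14–5.
Quinn–Osei: Quinn 11–8.
Quinn vs Pham: Quinn preferred on 3+3+3+2 = 11 ballots; Quinn wins 11–8.
Quinn–Rivera: Quinn 16–3.
Dube vs Osei: Dube preferred on 5+3+3 = 11 ballots; Dube wins 11–8.
Dube–Pham: Pham 11–8.
Dube vs Rivera: Dube preferred on 5+3+3+2+3 = 16 ballots; Dube wins 16–3.
Osei–Pham: Pham 14–5.
Osei–Rivera: Rivera 11–8.
Pham vs Rivera: Pham wins 13–6.
Osei loses to every other nominee — it is the Condorcet loser.

Osei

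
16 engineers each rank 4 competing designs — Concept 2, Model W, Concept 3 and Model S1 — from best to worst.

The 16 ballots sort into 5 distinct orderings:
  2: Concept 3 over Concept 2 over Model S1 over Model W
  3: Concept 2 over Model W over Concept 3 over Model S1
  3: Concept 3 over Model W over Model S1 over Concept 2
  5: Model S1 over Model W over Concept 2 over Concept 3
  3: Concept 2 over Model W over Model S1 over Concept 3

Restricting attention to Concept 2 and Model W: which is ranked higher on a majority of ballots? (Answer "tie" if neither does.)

Ballots ranking Concept 2 above Model W: 2 + 3 + 3 = 8.
Ballots ranking Model W above Concept 2: 16 − 8 = 8.
8–8: the pair ties.

tie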